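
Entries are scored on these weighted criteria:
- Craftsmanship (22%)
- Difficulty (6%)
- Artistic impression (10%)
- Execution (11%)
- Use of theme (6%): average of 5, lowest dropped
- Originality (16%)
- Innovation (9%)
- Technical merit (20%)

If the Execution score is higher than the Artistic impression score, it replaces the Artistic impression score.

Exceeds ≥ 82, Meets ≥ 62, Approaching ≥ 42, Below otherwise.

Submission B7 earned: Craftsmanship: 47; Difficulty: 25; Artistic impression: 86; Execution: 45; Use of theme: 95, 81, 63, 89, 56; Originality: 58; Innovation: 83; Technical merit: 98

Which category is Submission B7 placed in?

Use of theme: drop 56 → average of remaining 4 = 328/4 = 82
Execution (45) ≤ Artistic impression (86), so Artistic impression stays at 86.
Weighted total:
  Craftsmanship 47 × 0.22 = 10.34
  Difficulty 25 × 0.06 = 1.5
  Artistic impression 86 × 0.1 = 8.6
  Execution 45 × 0.11 = 4.95
  Use of theme 82 × 0.06 = 4.92
  Originality 58 × 0.16 = 9.28
  Innovation 83 × 0.09 = 7.47
  Technical merit 98 × 0.2 = 19.6
Sum = 66.66
66.66 is ≥ 62 and < 82 → Meets

Meets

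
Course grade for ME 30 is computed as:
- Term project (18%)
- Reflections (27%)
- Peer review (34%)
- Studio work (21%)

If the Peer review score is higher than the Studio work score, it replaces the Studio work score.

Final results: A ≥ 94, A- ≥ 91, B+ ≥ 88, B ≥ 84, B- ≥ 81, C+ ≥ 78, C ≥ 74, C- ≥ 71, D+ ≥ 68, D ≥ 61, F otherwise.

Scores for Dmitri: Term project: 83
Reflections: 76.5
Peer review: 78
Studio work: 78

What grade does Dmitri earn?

Peer review (78) ≤ Studio work (78), so Studio work stays at 78.
Weighted total:
  Term project 83 × 0.18 = 14.94
  Reflections 76.5 × 0.27 = 20.655
  Peer review 78 × 0.34 = 26.52
  Studio work 78 × 0.21 = 16.38
Sum = 78.495
78.495 is ≥ 78 and < 81 → C+

C+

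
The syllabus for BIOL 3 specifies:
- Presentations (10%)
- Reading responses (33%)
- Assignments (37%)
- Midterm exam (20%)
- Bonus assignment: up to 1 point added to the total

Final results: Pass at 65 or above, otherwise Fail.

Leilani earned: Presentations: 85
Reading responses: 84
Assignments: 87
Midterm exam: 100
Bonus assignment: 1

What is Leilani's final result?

Weighted total:
  Presentations 85 × 0.1 = 8.5
  Reading responses 84 × 0.33 = 27.72
  Assignments 87 × 0.37 = 32.19
  Midterm exam 100 × 0.2 = 20
Sum = 88.41
Bonus assignment: 88.41 + 1 = 89.41
89.41 ≥ 65 → Pass

Pass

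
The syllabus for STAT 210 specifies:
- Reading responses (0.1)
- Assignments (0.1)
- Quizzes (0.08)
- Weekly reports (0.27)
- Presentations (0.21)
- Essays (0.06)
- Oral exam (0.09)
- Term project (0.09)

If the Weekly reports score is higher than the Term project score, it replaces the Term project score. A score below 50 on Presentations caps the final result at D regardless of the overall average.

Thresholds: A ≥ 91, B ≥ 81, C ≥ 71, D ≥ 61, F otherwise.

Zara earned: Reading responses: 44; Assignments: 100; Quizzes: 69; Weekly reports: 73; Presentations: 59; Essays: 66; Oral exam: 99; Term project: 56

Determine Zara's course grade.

Weekly reports (73) > Term project (56), so Term project counts as 73.
Presentations score 59 ≥ 50: minimum met.
Weighted total:
  Reading responses 44 × 0.1 = 4.4
  Assignments 100 × 0.1 = 10
  Quizzes 69 × 0.08 = 5.52
  Weekly reports 73 × 0.27 = 19.71
  Presentations 59 × 0.21 = 12.39
  Essays 66 × 0.06 = 3.96
  Oral exam 99 × 0.09 = 8.91
  Term project 73 × 0.09 = 6.57
Sum = 71.46
71.46 is ≥ 71 and < 81 → C

C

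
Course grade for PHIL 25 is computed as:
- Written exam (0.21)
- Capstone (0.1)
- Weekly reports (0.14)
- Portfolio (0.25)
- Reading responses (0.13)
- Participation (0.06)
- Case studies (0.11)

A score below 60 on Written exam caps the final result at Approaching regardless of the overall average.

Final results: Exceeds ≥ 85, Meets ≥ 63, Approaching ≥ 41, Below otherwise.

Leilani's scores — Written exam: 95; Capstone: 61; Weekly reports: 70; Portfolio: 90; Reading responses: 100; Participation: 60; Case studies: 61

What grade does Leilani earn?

Meets

Written exam score 95 ≥ 60: minimum met.
Weighted total:
  Written exam 95 × 0.21 = 19.95
  Capstone 61 × 0.1 = 6.1
  Weekly reports 70 × 0.14 = 9.8
  Portfolio 90 × 0.25 = 22.5
  Reading responses 100 × 0.13 = 13
  Participation 60 × 0.06 = 3.6
  Case studies 61 × 0.11 = 6.71
Sum = 81.66
81.66 is ≥ 63 and < 85 → Meets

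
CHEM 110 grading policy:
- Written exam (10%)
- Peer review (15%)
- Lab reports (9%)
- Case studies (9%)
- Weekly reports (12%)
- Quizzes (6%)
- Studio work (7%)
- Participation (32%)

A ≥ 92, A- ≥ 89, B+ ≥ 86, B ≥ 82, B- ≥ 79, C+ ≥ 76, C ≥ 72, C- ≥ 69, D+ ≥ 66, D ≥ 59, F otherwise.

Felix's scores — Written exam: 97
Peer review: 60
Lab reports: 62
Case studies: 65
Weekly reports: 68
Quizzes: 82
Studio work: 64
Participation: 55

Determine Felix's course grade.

D

Weighted total:
  Written exam 97 × 0.1 = 9.7
  Peer review 60 × 0.15 = 9
  Lab reports 62 × 0.09 = 5.58
  Case studies 65 × 0.09 = 5.85
  Weekly reports 68 × 0.12 = 8.16
  Quizzes 82 × 0.06 = 4.92
  Studio work 64 × 0.07 = 4.48
  Participation 55 × 0.32 = 17.6
Sum = 65.29
65.29 is ≥ 59 and < 66 → D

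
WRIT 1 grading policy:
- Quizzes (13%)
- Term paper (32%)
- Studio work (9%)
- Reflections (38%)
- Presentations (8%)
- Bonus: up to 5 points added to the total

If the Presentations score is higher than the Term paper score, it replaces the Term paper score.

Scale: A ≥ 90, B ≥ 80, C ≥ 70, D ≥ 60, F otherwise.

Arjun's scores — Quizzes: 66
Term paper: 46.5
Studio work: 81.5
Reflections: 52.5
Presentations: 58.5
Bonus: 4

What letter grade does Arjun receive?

Presentations (58.5) > Term paper (46.5), so Term paper counts as 58.5.
Weighted total:
  Quizzes 66 × 0.13 = 8.58
  Term paper 58.5 × 0.32 = 18.72
  Studio work 81.5 × 0.09 = 7.335
  Reflections 52.5 × 0.38 = 19.95
  Presentations 58.5 × 0.08 = 4.68
Sum = 59.265
Bonus: 59.265 + 4 = 63.265
63.265 is ≥ 60 and < 70 → D

D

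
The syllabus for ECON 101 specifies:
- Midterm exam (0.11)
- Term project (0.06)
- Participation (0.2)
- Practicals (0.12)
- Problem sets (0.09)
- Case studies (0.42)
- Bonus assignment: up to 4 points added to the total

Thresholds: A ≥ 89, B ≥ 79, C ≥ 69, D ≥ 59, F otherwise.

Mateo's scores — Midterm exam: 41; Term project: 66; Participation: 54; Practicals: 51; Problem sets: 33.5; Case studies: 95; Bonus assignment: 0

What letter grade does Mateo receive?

Weighted total:
  Midterm exam 41 × 0.11 = 4.51
  Term project 66 × 0.06 = 3.96
  Participation 54 × 0.2 = 10.8
  Practicals 51 × 0.12 = 6.12
  Problem sets 33.5 × 0.09 = 3.015
  Case studies 95 × 0.42 = 39.9
Sum = 68.305
Bonus assignment: 68.305 + 0 = 68.305
68.305 is ≥ 59 and < 69 → D

D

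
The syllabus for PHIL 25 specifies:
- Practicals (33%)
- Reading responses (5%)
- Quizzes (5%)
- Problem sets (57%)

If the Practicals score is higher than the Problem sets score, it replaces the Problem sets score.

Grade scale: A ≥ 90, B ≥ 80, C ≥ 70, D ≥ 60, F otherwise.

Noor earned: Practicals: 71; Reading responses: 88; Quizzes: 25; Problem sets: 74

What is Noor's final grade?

Practicals (71) ≤ Problem sets (74), so Problem sets stays at 74.
Weighted total:
  Practicals 71 × 0.33 = 23.43
  Reading responses 88 × 0.05 = 4.4
  Quizzes 25 × 0.05 = 1.25
  Problem sets 74 × 0.57 = 42.18
Sum = 71.26
71.26 is ≥ 70 and < 80 → C

C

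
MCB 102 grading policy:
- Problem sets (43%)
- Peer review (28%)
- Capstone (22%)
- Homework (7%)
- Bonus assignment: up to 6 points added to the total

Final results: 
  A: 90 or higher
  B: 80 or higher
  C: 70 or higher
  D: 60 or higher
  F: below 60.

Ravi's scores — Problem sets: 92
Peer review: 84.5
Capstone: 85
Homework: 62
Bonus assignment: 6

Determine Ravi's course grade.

A

Weighted total:
  Problem sets 92 × 0.43 = 39.56
  Peer review 84.5 × 0.28 = 23.66
  Capstone 85 × 0.22 = 18.7
  Homework 62 × 0.07 = 4.34
Sum = 86.26
Bonus assignment: 86.26 + 6 = 92.26
92.26 ≥ 90 → A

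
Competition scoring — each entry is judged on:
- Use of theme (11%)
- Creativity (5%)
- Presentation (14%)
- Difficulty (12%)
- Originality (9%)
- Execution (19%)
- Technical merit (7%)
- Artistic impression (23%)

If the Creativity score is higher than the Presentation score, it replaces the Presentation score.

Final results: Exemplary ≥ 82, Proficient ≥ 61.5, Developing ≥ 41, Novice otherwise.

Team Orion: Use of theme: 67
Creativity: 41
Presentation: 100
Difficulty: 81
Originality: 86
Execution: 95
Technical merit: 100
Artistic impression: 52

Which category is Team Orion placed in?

Proficient

Creativity (41) ≤ Presentation (100), so Presentation stays at 100.
Weighted total:
  Use of theme 67 × 0.11 = 7.37
  Creativity 41 × 0.05 = 2.05
  Presentation 100 × 0.14 = 14
  Difficulty 81 × 0.12 = 9.72
  Originality 86 × 0.09 = 7.74
  Execution 95 × 0.19 = 18.05
  Technical merit 100 × 0.07 = 7
  Artistic impression 52 × 0.23 = 11.96
Sum = 77.89
77.89 is ≥ 61.5 and < 82 → Proficient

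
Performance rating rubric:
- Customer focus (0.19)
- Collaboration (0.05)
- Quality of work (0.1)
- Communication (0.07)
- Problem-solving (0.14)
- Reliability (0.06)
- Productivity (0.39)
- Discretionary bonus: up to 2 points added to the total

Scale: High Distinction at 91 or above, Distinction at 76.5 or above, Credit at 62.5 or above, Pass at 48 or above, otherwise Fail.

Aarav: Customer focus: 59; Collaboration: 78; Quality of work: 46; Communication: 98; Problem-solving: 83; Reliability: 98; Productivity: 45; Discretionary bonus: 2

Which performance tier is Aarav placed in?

Weighted total:
  Customer focus 59 × 0.19 = 11.21
  Collaboration 78 × 0.05 = 3.9
  Quality of work 46 × 0.1 = 4.6
  Communication 98 × 0.07 = 6.86
  Problem-solving 83 × 0.14 = 11.62
  Reliability 98 × 0.06 = 5.88
  Productivity 45 × 0.39 = 17.55
Sum = 61.62
Discretionary bonus: 61.62 + 2 = 63.62
63.62 is ≥ 62.5 and < 76.5 → Credit

Credit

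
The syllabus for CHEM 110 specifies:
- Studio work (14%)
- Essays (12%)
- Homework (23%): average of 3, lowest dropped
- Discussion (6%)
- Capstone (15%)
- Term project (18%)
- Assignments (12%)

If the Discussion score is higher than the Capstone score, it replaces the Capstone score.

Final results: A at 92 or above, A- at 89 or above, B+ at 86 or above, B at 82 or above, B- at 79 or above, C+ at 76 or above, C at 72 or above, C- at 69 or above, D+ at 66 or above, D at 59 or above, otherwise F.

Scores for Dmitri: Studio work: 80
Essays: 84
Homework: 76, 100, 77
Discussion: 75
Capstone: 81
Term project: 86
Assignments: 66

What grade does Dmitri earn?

Homework: drop 76 → average of remaining 2 = 177/2 = 88.5
Discussion (75) ≤ Capstone (81), so Capstone stays at 81.
Weighted total:
  Studio work 80 × 0.14 = 11.2
  Essays 84 × 0.12 = 10.08
  Homework 88.5 × 0.23 = 20.355
  Discussion 75 × 0.06 = 4.5
  Capstone 81 × 0.15 = 12.15
  Term project 86 × 0.18 = 15.48
  Assignments 66 × 0.12 = 7.92
Sum = 81.685
81.685 is ≥ 79 and < 82 → B-

B-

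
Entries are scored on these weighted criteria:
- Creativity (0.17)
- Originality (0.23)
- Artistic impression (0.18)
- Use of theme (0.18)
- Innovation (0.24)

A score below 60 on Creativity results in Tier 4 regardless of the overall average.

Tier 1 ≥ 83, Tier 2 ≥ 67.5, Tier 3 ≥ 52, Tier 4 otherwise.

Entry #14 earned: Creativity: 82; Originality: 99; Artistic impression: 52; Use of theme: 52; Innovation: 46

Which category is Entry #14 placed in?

Tier 3

Creativity score 82 ≥ 60: minimum met.
Weighted total:
  Creativity 82 × 0.17 = 13.94
  Originality 99 × 0.23 = 22.77
  Artistic impression 52 × 0.18 = 9.36
  Use of theme 52 × 0.18 = 9.36
  Innovation 46 × 0.24 = 11.04
Sum = 66.47
66.47 is ≥ 52 and < 67.5 → Tier 3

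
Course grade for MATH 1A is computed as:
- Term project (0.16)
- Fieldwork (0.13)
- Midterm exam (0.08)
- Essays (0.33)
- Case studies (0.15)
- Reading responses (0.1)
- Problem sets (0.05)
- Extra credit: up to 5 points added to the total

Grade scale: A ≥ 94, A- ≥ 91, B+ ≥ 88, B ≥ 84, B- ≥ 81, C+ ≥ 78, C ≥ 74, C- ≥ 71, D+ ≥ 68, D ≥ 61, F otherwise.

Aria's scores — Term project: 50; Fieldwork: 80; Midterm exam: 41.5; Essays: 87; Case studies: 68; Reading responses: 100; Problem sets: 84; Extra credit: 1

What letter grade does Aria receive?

Weighted total:
  Term project 50 × 0.16 = 8
  Fieldwork 80 × 0.13 = 10.4
  Midterm exam 41.5 × 0.08 = 3.32
  Essays 87 × 0.33 = 28.71
  Case studies 68 × 0.15 = 10.2
  Reading responses 100 × 0.1 = 10
  Problem sets 84 × 0.05 = 4.2
Sum = 74.83
Extra credit: 74.83 + 1 = 75.83
75.83 is ≥ 74 and < 78 → C

C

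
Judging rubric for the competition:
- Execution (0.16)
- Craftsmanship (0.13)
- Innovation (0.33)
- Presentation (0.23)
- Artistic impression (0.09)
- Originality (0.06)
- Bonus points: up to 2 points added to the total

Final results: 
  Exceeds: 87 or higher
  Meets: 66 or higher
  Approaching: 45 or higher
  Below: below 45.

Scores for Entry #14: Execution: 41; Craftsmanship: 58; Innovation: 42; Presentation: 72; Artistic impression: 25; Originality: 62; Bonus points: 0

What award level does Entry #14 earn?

Approaching

Weighted total:
  Execution 41 × 0.16 = 6.56
  Craftsmanship 58 × 0.13 = 7.54
  Innovation 42 × 0.33 = 13.86
  Presentation 72 × 0.23 = 16.56
  Artistic impression 25 × 0.09 = 2.25
  Originality 62 × 0.06 = 3.72
Sum = 50.49
Bonus points: 50.49 + 0 = 50.49
50.49 is ≥ 45 and < 66 → Approaching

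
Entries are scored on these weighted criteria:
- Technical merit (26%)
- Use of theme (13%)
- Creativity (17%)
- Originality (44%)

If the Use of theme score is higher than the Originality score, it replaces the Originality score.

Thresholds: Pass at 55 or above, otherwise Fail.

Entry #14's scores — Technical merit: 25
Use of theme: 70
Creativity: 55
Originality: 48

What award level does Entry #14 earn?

Pass

Use of theme (70) > Originality (48), so Originality counts as 70.
Weighted total:
  Technical merit 25 × 0.26 = 6.5
  Use of theme 70 × 0.13 = 9.1
  Creativity 55 × 0.17 = 9.35
  Originality 70 × 0.44 = 30.8
Sum = 55.75
55.75 ≥ 55 → Pass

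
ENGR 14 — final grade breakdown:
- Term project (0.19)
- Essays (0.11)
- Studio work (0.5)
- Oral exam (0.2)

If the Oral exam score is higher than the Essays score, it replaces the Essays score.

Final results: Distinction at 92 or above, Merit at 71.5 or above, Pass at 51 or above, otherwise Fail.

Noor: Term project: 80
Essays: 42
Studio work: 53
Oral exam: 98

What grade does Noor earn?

Merit

Oral exam (98) > Essays (42), so Essays counts as 98.
Weighted total:
  Term project 80 × 0.19 = 15.2
  Essays 98 × 0.11 = 10.78
  Studio work 53 × 0.5 = 26.5
  Oral exam 98 × 0.2 = 19.6
Sum = 72.08
72.08 is ≥ 71.5 and < 92 → Merit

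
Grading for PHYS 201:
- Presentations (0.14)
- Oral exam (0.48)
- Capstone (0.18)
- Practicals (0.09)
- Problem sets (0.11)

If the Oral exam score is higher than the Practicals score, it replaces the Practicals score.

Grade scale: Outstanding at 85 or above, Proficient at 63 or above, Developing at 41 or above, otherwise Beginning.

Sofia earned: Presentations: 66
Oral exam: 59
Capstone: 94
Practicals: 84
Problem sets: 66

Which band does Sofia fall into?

Proficient

Oral exam (59) ≤ Practicals (84), so Practicals stays at 84.
Weighted total:
  Presentations 66 × 0.14 = 9.24
  Oral exam 59 × 0.48 = 28.32
  Capstone 94 × 0.18 = 16.92
  Practicals 84 × 0.09 = 7.56
  Problem sets 66 × 0.11 = 7.26
Sum = 69.3
69.3 is ≥ 63 and < 85 → Proficient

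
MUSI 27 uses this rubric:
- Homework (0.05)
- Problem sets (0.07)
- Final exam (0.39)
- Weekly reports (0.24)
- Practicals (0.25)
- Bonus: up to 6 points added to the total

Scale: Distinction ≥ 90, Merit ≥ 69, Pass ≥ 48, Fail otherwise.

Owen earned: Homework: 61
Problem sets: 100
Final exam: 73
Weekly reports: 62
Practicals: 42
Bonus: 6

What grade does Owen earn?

Weighted total:
  Homework 61 × 0.05 = 3.05
  Problem sets 100 × 0.07 = 7
  Final exam 73 × 0.39 = 28.47
  Weekly reports 62 × 0.24 = 14.88
  Practicals 42 × 0.25 = 10.5
Sum = 63.9
Bonus: 63.9 + 6 = 69.9
69.9 is ≥ 69 and < 90 → Merit

Merit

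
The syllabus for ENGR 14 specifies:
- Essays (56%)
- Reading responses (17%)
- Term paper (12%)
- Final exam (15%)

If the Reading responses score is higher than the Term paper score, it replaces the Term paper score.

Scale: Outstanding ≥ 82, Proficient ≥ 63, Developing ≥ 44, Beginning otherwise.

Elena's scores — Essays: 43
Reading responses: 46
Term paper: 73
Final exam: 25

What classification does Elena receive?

Developing

Reading responses (46) ≤ Term paper (73), so Term paper stays at 73.
Weighted total:
  Essays 43 × 0.56 = 24.08
  Reading responses 46 × 0.17 = 7.82
  Term paper 73 × 0.12 = 8.76
  Final exam 25 × 0.15 = 3.75
Sum = 44.41
44.41 is ≥ 44 and < 63 → Developing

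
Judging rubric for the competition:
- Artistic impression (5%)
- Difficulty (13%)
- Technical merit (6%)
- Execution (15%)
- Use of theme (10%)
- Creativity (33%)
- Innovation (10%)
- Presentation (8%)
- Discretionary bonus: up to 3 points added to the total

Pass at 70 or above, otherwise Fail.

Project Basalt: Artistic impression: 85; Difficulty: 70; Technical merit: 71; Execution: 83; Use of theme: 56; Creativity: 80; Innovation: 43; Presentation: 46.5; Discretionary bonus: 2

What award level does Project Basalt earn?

Weighted total:
  Artistic impression 85 × 0.05 = 4.25
  Difficulty 70 × 0.13 = 9.1
  Technical merit 71 × 0.06 = 4.26
  Execution 83 × 0.15 = 12.45
  Use of theme 56 × 0.1 = 5.6
  Creativity 80 × 0.33 = 26.4
  Innovation 43 × 0.1 = 4.3
  Presentation 46.5 × 0.08 = 3.72
Sum = 70.08
Discretionary bonus: 70.08 + 2 = 72.08
72.08 ≥ 70 → Pass

Pass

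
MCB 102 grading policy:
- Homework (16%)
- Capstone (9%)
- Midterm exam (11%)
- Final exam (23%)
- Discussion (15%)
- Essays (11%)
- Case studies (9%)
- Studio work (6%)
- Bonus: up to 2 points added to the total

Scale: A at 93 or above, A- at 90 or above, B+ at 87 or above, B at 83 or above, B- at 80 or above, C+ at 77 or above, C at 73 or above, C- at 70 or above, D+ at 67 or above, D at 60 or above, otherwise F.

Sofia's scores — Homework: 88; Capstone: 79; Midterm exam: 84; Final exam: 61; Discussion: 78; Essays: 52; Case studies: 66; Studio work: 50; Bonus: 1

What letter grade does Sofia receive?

Weighted total:
  Homework 88 × 0.16 = 14.08
  Capstone 79 × 0.09 = 7.11
  Midterm exam 84 × 0.11 = 9.24
  Final exam 61 × 0.23 = 14.03
  Discussion 78 × 0.15 = 11.7
  Essays 52 × 0.11 = 5.72
  Case studies 66 × 0.09 = 5.94
  Studio work 50 × 0.06 = 3
Sum = 70.82
Bonus: 70.82 + 1 = 71.82
71.82 is ≥ 70 and < 73 → C-

C-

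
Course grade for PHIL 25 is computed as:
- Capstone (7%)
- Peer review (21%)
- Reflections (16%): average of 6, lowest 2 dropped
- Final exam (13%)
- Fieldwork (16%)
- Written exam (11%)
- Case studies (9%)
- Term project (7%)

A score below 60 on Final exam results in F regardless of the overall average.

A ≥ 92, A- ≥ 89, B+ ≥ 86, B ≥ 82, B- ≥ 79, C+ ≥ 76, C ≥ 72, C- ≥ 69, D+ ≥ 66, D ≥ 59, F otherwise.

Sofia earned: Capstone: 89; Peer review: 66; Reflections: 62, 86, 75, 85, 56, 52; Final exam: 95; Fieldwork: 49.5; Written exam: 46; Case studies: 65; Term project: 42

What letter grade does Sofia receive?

D+

Reflections: drop 52, 56 → average of remaining 4 = 308/4 = 77
Final exam score 95 ≥ 60: minimum met.
Weighted total:
  Capstone 89 × 0.07 = 6.23
  Peer review 66 × 0.21 = 13.86
  Reflections 77 × 0.16 = 12.32
  Final exam 95 × 0.13 = 12.35
  Fieldwork 49.5 × 0.16 = 7.92
  Written exam 46 × 0.11 = 5.06
  Case studies 65 × 0.09 = 5.85
  Term project 42 × 0.07 = 2.94
Sum = 66.53
66.53 is ≥ 66 and < 69 → D+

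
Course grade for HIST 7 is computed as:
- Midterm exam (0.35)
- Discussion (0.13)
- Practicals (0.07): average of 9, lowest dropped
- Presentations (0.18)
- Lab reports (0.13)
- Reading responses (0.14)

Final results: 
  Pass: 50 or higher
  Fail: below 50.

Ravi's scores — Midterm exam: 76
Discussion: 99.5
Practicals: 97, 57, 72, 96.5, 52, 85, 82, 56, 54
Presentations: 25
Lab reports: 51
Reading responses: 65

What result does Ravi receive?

Pass

Practicals: drop 52 → average of remaining 8 = 599.5/8 = 74.9375
Weighted total:
  Midterm exam 76 × 0.35 = 26.6
  Discussion 99.5 × 0.13 = 12.935
  Practicals 74.9375 × 0.07 = 5.245625
  Presentations 25 × 0.18 = 4.5
  Lab reports 51 × 0.13 = 6.63
  Reading responses 65 × 0.14 = 9.1
Sum = 65.010625
65.010625 ≥ 50 → Pass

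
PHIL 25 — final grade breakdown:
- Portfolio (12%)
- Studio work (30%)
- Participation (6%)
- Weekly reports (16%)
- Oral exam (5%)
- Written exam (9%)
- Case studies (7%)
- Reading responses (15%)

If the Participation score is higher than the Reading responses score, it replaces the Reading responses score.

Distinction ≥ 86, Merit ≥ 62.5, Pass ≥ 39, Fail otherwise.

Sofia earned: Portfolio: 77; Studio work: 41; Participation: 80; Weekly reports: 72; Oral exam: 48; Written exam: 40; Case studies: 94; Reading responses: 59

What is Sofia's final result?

Pass

Participation (80) > Reading responses (59), so Reading responses counts as 80.
Weighted total:
  Portfolio 77 × 0.12 = 9.24
  Studio work 41 × 0.3 = 12.3
  Participation 80 × 0.06 = 4.8
  Weekly reports 72 × 0.16 = 11.52
  Oral exam 48 × 0.05 = 2.4
  Written exam 40 × 0.09 = 3.6
  Case studies 94 × 0.07 = 6.58
  Reading responses 80 × 0.15 = 12
Sum = 62.44
62.44 is ≥ 39 and < 62.5 → Pass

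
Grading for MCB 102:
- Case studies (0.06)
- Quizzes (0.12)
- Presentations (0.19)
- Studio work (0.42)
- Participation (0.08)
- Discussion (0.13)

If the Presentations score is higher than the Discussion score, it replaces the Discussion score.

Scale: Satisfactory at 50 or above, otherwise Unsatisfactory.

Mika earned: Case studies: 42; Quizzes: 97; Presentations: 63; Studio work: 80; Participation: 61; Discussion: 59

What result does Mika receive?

Presentations (63) > Discussion (59), so Discussion counts as 63.
Weighted total:
  Case studies 42 × 0.06 = 2.52
  Quizzes 97 × 0.12 = 11.64
  Presentations 63 × 0.19 = 11.97
  Studio work 80 × 0.42 = 33.6
  Participation 61 × 0.08 = 4.88
  Discussion 63 × 0.13 = 8.19
Sum = 72.8
72.8 ≥ 50 → Satisfactory

Satisfactory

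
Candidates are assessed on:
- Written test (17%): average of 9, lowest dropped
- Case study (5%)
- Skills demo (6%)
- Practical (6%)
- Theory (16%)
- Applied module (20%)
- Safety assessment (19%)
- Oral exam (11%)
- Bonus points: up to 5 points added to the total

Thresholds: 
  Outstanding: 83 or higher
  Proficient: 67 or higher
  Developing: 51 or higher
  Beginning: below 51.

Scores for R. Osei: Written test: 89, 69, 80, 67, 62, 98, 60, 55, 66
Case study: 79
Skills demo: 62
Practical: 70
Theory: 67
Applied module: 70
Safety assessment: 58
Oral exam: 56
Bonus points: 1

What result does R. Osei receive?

Proficient

Written test: drop 55 → average of remaining 8 = 591/8 = 73.875
Weighted total:
  Written test 73.875 × 0.17 = 12.55875
  Case study 79 × 0.05 = 3.95
  Skills demo 62 × 0.06 = 3.72
  Practical 70 × 0.06 = 4.2
  Theory 67 × 0.16 = 10.72
  Applied module 70 × 0.2 = 14
  Safety assessment 58 × 0.19 = 11.02
  Oral exam 56 × 0.11 = 6.16
Sum = 66.32875
Bonus points: 66.32875 + 1 = 67.32875
67.32875 is ≥ 67 and < 83 → Proficient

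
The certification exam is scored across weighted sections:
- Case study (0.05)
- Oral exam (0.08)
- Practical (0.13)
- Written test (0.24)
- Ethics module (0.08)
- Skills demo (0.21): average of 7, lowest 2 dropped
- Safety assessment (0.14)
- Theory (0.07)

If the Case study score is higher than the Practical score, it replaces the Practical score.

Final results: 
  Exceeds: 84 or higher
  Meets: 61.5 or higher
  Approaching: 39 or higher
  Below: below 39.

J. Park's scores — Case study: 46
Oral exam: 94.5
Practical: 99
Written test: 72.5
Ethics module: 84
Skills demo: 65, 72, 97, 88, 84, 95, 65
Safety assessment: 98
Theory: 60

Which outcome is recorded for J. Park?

Meets

Skills demo: drop 65, 65 → average of remaining 5 = 436/5 = 87.2
Case study (46) ≤ Practical (99), so Practical stays at 99.
Weighted total:
  Case study 46 × 0.05 = 2.3
  Oral exam 94.5 × 0.08 = 7.56
  Practical 99 × 0.13 = 12.87
  Written test 72.5 × 0.24 = 17.4
  Ethics module 84 × 0.08 = 6.72
  Skills demo 87.2 × 0.21 = 18.312
  Safety assessment 98 × 0.14 = 13.72
  Theory 60 × 0.07 = 4.2
Sum = 83.082
83.082 is ≥ 61.5 and < 84 → Meets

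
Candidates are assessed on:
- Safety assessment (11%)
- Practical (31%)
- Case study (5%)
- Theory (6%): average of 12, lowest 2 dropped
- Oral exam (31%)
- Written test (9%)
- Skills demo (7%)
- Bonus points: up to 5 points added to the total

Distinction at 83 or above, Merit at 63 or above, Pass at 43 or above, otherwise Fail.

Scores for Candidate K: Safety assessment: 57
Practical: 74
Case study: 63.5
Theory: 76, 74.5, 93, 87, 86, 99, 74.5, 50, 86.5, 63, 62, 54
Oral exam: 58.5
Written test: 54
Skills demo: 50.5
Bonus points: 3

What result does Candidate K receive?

Theory: drop 50, 54 → average of remaining 10 = 801.5/10 = 80.15
Weighted total:
  Safety assessment 57 × 0.11 = 6.27
  Practical 74 × 0.31 = 22.94
  Case study 63.5 × 0.05 = 3.175
  Theory 80.15 × 0.06 = 4.809
  Oral exam 58.5 × 0.31 = 18.135
  Written test 54 × 0.09 = 4.86
  Skills demo 50.5 × 0.07 = 3.535
Sum = 63.724
Bonus points: 63.724 + 3 = 66.724
66.724 is ≥ 63 and < 83 → Merit

Merit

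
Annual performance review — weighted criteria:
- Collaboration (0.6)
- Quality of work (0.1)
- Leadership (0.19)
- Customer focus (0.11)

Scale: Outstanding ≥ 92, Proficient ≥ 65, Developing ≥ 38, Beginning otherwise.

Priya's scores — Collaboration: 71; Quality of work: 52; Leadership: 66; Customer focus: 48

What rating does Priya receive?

Proficient

Weighted total:
  Collaboration 71 × 0.6 = 42.6
  Quality of work 52 × 0.1 = 5.2
  Leadership 66 × 0.19 = 12.54
  Customer focus 48 × 0.11 = 5.28
Sum = 65.62
65.62 is ≥ 65 and < 92 → Proficient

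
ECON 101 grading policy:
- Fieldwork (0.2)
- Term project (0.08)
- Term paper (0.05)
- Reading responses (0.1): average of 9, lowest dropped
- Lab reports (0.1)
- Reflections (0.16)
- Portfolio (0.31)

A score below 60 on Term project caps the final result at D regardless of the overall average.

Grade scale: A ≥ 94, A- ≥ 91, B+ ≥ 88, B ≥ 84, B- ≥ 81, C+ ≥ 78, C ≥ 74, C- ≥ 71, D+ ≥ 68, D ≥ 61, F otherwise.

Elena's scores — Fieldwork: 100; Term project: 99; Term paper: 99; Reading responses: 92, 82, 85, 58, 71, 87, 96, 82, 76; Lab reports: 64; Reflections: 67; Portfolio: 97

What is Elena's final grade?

B+

Reading responses: drop 58 → average of remaining 8 = 671/8 = 83.875
Term project score 99 ≥ 60: minimum met.
Weighted total:
  Fieldwork 100 × 0.2 = 20
  Term project 99 × 0.08 = 7.92
  Term paper 99 × 0.05 = 4.95
  Reading responses 83.875 × 0.1 = 8.3875
  Lab reports 64 × 0.1 = 6.4
  Reflections 67 × 0.16 = 10.72
  Portfolio 97 × 0.31 = 30.07
Sum = 88.4475
88.4475 is ≥ 88 and < 91 → B+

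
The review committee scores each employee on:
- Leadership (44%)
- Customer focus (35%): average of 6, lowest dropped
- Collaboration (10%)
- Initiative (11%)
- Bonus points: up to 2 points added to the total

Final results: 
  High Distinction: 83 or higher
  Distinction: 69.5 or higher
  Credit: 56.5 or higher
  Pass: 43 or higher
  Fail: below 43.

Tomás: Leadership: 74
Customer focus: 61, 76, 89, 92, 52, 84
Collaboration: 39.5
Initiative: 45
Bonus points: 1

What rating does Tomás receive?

Customer focus: drop 52 → average of remaining 5 = 402/5 = 80.4
Weighted total:
  Leadership 74 × 0.44 = 32.56
  Customer focus 80.4 × 0.35 = 28.14
  Collaboration 39.5 × 0.1 = 3.95
  Initiative 45 × 0.11 = 4.95
Sum = 69.6
Bonus points: 69.6 + 1 = 70.6
70.6 is ≥ 69.5 and < 83 → Distinction

Distinction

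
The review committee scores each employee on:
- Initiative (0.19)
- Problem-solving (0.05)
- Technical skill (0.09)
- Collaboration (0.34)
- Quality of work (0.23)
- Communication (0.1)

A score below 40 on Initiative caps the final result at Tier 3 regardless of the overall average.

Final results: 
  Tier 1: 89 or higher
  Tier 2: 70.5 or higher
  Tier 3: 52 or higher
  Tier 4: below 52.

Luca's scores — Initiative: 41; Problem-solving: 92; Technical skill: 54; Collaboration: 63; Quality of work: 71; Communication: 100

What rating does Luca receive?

Tier 3

Initiative score 41 ≥ 40: minimum met.
Weighted total:
  Initiative 41 × 0.19 = 7.79
  Problem-solving 92 × 0.05 = 4.6
  Technical skill 54 × 0.09 = 4.86
  Collaboration 63 × 0.34 = 21.42
  Quality of work 71 × 0.23 = 16.33
  Communication 100 × 0.1 = 10
Sum = 65
65 is ≥ 52 and < 70.5 → Tier 3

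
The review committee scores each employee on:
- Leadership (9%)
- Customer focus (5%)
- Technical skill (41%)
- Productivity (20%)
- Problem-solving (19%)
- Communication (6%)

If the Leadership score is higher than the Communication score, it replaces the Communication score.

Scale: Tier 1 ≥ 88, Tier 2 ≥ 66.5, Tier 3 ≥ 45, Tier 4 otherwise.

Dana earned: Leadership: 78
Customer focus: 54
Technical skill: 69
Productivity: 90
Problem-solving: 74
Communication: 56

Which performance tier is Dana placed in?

Leadership (78) > Communication (56), so Communication counts as 78.
Weighted total:
  Leadership 78 × 0.09 = 7.02
  Customer focus 54 × 0.05 = 2.7
  Technical skill 69 × 0.41 = 28.29
  Productivity 90 × 0.2 = 18
  Problem-solving 74 × 0.19 = 14.06
  Communication 78 × 0.06 = 4.68
Sum = 74.75
74.75 is ≥ 66.5 and < 88 → Tier 2

Tier 2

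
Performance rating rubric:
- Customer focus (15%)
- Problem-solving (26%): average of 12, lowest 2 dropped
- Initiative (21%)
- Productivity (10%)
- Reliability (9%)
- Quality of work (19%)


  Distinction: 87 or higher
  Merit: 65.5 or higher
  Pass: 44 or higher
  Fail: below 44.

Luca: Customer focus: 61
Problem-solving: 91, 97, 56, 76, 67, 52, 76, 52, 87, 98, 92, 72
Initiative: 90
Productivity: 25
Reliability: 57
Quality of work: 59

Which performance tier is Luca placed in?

Problem-solving: drop 52, 52 → average of remaining 10 = 812/10 = 81.2
Weighted total:
  Customer focus 61 × 0.15 = 9.15
  Problem-solving 81.2 × 0.26 = 21.112
  Initiative 90 × 0.21 = 18.9
  Productivity 25 × 0.1 = 2.5
  Reliability 57 × 0.09 = 5.13
  Quality of work 59 × 0.19 = 11.21
Sum = 68.002
68.002 is ≥ 65.5 and < 87 → Merit

Merit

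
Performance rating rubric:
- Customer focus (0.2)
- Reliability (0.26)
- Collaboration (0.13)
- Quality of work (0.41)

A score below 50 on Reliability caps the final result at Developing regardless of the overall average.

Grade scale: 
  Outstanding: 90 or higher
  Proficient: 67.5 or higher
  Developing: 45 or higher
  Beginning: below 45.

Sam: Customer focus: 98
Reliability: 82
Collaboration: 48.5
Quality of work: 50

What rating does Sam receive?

Reliability score 82 ≥ 50: minimum met.
Weighted total:
  Customer focus 98 × 0.2 = 19.6
  Reliability 82 × 0.26 = 21.32
  Collaboration 48.5 × 0.13 = 6.305
  Quality of work 50 × 0.41 = 20.5
Sum = 67.725
67.725 is ≥ 67.5 and < 90 → Proficient

Proficient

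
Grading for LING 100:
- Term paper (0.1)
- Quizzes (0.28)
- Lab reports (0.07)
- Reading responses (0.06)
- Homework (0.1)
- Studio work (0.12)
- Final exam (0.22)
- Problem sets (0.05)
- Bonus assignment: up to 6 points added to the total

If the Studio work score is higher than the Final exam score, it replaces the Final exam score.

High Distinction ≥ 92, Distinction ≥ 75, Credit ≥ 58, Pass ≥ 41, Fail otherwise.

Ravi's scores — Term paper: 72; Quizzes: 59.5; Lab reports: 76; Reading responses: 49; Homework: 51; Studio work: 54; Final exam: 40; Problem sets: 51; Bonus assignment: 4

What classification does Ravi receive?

Studio work (54) > Final exam (40), so Final exam counts as 54.
Weighted total:
  Term paper 72 × 0.1 = 7.2
  Quizzes 59.5 × 0.28 = 16.66
  Lab reports 76 × 0.07 = 5.32
  Reading responses 49 × 0.06 = 2.94
  Homework 51 × 0.1 = 5.1
  Studio work 54 × 0.12 = 6.48
  Final exam 54 × 0.22 = 11.88
  Problem sets 51 × 0.05 = 2.55
Sum = 58.13
Bonus assignment: 58.13 + 4 = 62.13
62.13 is ≥ 58 and < 75 → Credit

Credit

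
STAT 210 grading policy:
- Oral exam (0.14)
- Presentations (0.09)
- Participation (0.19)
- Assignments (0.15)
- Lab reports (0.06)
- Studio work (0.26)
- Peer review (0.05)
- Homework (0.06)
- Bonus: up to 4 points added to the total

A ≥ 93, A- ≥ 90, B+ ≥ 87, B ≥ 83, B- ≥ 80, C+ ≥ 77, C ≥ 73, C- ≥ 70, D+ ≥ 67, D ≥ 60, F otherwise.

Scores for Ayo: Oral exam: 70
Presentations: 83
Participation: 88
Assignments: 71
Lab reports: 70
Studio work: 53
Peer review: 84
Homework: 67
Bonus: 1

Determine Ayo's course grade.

C-

Weighted total:
  Oral exam 70 × 0.14 = 9.8
  Presentations 83 × 0.09 = 7.47
  Participation 88 × 0.19 = 16.72
  Assignments 71 × 0.15 = 10.65
  Lab reports 70 × 0.06 = 4.2
  Studio work 53 × 0.26 = 13.78
  Peer review 84 × 0.05 = 4.2
  Homework 67 × 0.06 = 4.02
Sum = 70.84
Bonus: 70.84 + 1 = 71.84
71.84 is ≥ 70 and < 73 → C-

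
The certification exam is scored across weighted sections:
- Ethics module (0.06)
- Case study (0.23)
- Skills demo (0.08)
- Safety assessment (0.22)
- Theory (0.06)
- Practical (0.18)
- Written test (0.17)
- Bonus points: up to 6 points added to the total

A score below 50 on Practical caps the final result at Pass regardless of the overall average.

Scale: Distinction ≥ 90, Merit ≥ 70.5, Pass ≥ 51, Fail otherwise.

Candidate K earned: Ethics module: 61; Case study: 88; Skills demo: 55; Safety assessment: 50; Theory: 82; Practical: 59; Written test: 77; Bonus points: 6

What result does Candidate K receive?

Practical score 59 ≥ 50: minimum met.
Weighted total:
  Ethics module 61 × 0.06 = 3.66
  Case study 88 × 0.23 = 20.24
  Skills demo 55 × 0.08 = 4.4
  Safety assessment 50 × 0.22 = 11
  Theory 82 × 0.06 = 4.92
  Practical 59 × 0.18 = 10.62
  Written test 77 × 0.17 = 13.09
Sum = 67.93
Bonus points: 67.93 + 6 = 73.93
73.93 is ≥ 70.5 and < 90 → Merit

Merit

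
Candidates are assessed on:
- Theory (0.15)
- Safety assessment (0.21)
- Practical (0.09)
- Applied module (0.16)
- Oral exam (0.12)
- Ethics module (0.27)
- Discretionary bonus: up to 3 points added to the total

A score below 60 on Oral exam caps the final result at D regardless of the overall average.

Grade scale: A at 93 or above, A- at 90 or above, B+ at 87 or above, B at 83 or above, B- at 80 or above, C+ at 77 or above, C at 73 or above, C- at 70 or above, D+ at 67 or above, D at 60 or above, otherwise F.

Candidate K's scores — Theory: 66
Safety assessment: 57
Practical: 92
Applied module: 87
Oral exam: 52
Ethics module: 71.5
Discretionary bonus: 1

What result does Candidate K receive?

Oral exam score 52 < 60: minimum not met.
Weighted total:
  Theory 66 × 0.15 = 9.9
  Safety assessment 57 × 0.21 = 11.97
  Practical 92 × 0.09 = 8.28
  Applied module 87 × 0.16 = 13.92
  Oral exam 52 × 0.12 = 6.24
  Ethics module 71.5 × 0.27 = 19.305
Sum = 69.615
Discretionary bonus: 69.615 + 1 = 70.615
70.615 would be C-; cap at D applies → D.

D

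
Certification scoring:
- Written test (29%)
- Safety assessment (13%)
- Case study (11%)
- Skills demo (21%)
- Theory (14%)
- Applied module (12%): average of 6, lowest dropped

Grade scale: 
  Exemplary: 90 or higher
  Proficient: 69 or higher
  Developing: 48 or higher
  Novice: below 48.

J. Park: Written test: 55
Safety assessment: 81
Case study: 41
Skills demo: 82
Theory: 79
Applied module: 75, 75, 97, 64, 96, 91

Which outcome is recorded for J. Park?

Proficient

Applied module: drop 64 → average of remaining 5 = 434/5 = 86.8
Weighted total:
  Written test 55 × 0.29 = 15.95
  Safety assessment 81 × 0.13 = 10.53
  Case study 41 × 0.11 = 4.51
  Skills demo 82 × 0.21 = 17.22
  Theory 79 × 0.14 = 11.06
  Applied module 86.8 × 0.12 = 10.416
Sum = 69.686
69.686 is ≥ 69 and < 90 → Proficient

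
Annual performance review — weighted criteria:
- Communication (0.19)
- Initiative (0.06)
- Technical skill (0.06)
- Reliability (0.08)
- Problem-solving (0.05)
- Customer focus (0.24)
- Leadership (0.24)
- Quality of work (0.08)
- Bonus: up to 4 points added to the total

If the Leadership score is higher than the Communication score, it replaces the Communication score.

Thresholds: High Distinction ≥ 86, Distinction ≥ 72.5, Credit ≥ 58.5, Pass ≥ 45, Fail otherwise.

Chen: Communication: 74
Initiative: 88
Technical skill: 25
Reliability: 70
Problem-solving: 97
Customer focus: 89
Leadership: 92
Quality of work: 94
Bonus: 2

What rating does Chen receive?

Leadership (92) > Communication (74), so Communication counts as 92.
Weighted total:
  Communication 92 × 0.19 = 17.48
  Initiative 88 × 0.06 = 5.28
  Technical skill 25 × 0.06 = 1.5
  Reliability 70 × 0.08 = 5.6
  Problem-solving 97 × 0.05 = 4.85
  Customer focus 89 × 0.24 = 21.36
  Leadership 92 × 0.24 = 22.08
  Quality of work 94 × 0.08 = 7.52
Sum = 85.67
Bonus: 85.67 + 2 = 87.67
87.67 ≥ 86 → High Distinction

High Distinction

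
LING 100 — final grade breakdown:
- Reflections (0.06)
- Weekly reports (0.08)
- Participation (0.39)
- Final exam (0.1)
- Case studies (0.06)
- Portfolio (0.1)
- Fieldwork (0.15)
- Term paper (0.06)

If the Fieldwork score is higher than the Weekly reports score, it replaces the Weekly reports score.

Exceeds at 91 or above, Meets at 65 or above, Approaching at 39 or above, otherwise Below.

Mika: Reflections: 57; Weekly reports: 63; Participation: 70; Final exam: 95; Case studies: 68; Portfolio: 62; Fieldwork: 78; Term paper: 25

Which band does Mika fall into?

Fieldwork (78) > Weekly reports (63), so Weekly reports counts as 78.
Weighted total:
  Reflections 57 × 0.06 = 3.42
  Weekly reports 78 × 0.08 = 6.24
  Participation 70 × 0.39 = 27.3
  Final exam 95 × 0.1 = 9.5
  Case studies 68 × 0.06 = 4.08
  Portfolio 62 × 0.1 = 6.2
  Fieldwork 78 × 0.15 = 11.7
  Term paper 25 × 0.06 = 1.5
Sum = 69.94
69.94 is ≥ 65 and < 91 → Meets

Meets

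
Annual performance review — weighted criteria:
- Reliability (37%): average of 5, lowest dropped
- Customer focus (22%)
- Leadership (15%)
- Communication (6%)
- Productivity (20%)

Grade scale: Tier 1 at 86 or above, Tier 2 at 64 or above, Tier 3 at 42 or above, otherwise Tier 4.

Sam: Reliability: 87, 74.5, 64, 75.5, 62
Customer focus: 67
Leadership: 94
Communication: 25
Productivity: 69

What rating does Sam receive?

Reliability: drop 62 → average of remaining 4 = 301/4 = 75.25
Weighted total:
  Reliability 75.25 × 0.37 = 27.8425
  Customer focus 67 × 0.22 = 14.74
  Leadership 94 × 0.15 = 14.1
  Communication 25 × 0.06 = 1.5
  Productivity 69 × 0.2 = 13.8
Sum = 71.9825
71.9825 is ≥ 64 and < 86 → Tier 2

Tier 2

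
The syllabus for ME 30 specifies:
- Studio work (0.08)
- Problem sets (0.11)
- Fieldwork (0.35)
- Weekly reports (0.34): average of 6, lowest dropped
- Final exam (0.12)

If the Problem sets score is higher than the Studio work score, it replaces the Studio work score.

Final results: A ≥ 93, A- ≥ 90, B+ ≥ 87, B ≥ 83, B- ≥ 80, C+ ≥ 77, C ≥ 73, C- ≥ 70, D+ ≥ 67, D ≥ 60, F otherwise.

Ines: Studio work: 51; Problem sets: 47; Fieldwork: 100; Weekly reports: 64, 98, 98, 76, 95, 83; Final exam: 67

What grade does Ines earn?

B-

Weekly reports: drop 64 → average of remaining 5 = 450/5 = 90
Problem sets (47) ≤ Studio work (51), so Studio work stays at 51.
Weighted total:
  Studio work 51 × 0.08 = 4.08
  Problem sets 47 × 0.11 = 5.17
  Fieldwork 100 × 0.35 = 35
  Weekly reports 90 × 0.34 = 30.6
  Final exam 67 × 0.12 = 8.04
Sum = 82.89
82.89 is ≥ 80 and < 83 → B-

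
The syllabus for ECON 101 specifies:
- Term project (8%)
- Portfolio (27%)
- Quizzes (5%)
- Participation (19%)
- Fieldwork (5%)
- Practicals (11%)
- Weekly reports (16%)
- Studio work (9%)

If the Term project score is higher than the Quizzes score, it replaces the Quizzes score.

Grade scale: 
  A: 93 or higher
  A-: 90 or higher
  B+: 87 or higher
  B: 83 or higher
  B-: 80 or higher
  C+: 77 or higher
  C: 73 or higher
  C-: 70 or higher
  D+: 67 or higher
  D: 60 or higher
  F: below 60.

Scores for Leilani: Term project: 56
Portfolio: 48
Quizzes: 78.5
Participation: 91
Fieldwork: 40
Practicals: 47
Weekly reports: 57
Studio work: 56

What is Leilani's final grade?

Term project (56) ≤ Quizzes (78.5), so Quizzes stays at 78.5.
Weighted total:
  Term project 56 × 0.08 = 4.48
  Portfolio 48 × 0.27 = 12.96
  Quizzes 78.5 × 0.05 = 3.925
  Participation 91 × 0.19 = 17.29
  Fieldwork 40 × 0.05 = 2
  Practicals 47 × 0.11 = 5.17
  Weekly reports 57 × 0.16 = 9.12
  Studio work 56 × 0.09 = 5.04
Sum = 59.985
59.985 < 60 → F

F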